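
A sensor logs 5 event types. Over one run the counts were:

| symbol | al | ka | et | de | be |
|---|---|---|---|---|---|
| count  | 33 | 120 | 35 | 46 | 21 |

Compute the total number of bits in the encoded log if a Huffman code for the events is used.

Greedily combine the two least-frequent nodes:
merge be(21) and al(33): 54
merge et(35) and de(46): 81
merge 54 and 81: 135
merge ka(120) and 135: 255
The encoded length is the sum of every internal node's weight: 54 + 81 + 135 + 255 = 525 bits.

525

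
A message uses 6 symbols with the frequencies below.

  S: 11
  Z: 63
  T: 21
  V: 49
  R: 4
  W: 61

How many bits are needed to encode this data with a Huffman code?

469

Build the Huffman tree bottom-up:
R(4) + S(11) → 15
15 + T(21) → 36
36 + V(49) → 85
W(61) + Z(63) → 124
85 + 124 → 209
The encoded length is the sum of every internal node's weight: 15 + 36 + 85 + 124 + 209 = 469 bits.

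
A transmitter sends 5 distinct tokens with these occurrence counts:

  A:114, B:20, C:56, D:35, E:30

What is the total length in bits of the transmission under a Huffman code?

531

Greedily combine the two least-frequent nodes:
merge B(20) and E(30): 50
merge D(35) and 50: 85
merge C(56) and 85: 141
merge A(114) and 141: 255
Total encoded bits = sum of merged weights = 50 + 85 + 141 + 255 = 531.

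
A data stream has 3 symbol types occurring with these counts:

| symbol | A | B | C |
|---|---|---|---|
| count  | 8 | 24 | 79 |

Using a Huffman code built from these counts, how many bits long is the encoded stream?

143

Merge the two smallest weights repeatedly:
A(8) + B(24) → 32
32 + C(79) → 111
Total encoded bits = sum of merged weights = 32 + 111 = 143.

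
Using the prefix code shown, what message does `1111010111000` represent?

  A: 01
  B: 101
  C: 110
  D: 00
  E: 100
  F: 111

Read left to right; each codeword is recognised as soon as it completes (prefix code):
  111→F | 101→B | 01→A | 110→C | 00→D
Decoded message: FBACD

FBACD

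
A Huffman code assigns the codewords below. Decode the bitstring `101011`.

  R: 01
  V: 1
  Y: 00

Read left to right; each codeword is recognised as soon as it completes (prefix code):
  1→V | 01→R | 01→R | 1→V
Decoded message: VRRV

VRRV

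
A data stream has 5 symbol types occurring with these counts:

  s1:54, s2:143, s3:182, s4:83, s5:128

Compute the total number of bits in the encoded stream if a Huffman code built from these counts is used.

1317

Build the Huffman tree bottom-up:
combine s1(54), s4(83) → 137
combine s5(128), 137 → 265
combine s2(143), s3(182) → 325
combine 265, 325 → 590
The encoded length is the sum of every internal node's weight: 137 + 265 + 325 + 590 = 1317 bits.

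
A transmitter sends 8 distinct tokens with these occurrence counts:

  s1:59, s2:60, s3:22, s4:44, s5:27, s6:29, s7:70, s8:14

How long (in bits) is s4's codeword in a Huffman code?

Build the tree from the bottom:
merge s8(14) and s3(22): 36
merge s5(27) and s6(29): 56
merge 36 and s4(44): 80
merge 56 and s1(59): 115
merge s2(60) and s7(70): 130
merge 80 and 115: 195
merge 130 and 195: 325
The subtree containing s4 is merged 3 times, so code length = 3.

3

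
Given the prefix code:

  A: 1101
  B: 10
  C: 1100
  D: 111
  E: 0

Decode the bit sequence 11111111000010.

DDCEEB

Read left to right; each codeword is recognised as soon as it completes (prefix code):
  111→D | 111→D | 1100→C | 0→E | 0→E | 10→B
Decoded message: DDCEEB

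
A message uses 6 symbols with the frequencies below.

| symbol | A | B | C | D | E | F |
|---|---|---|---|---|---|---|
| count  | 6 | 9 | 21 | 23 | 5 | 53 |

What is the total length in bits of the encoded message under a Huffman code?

Merge the two smallest weights repeatedly:
combine E(5), A(6) → 11
combine B(9), 11 → 20
combine 20, C(21) → 41
combine D(23), 41 → 64
combine F(53), 64 → 117
The encoded length is the sum of every internal node's weight: 11 + 20 + 41 + 64 + 117 = 253 bits.

253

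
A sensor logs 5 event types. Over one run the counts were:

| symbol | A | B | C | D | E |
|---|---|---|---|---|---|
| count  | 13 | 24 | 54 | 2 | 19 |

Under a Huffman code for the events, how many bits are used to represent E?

3

Huffman merges, smallest pair first:
D(2) + A(13) → 15
15 + E(19) → 34
B(24) + 34 → 58
C(54) + 58 → 112
E's leaf is at depth 3, giving a 3-bit codeword.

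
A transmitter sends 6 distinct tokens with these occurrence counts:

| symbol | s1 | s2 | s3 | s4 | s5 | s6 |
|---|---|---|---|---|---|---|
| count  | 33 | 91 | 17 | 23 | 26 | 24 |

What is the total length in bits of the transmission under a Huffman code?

500

Greedily combine the two least-frequent nodes:
s3(17) + s4(23) → 40
s6(24) + s5(26) → 50
s1(33) + 40 → 73
50 + 73 → 123
s2(91) + 123 → 214
The encoded length is the sum of every internal node's weight: 40 + 50 + 73 + 123 + 214 = 500 bits.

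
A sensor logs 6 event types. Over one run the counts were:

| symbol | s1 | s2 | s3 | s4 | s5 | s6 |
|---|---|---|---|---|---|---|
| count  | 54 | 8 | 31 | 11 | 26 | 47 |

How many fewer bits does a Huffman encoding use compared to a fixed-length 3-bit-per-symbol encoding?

113

Fixed-length: 3 bits × 177 symbols = 531 bits.
Huffman merges:
combine s2(8), s4(11) → 19
combine 19, s5(26) → 45
combine s3(31), 45 → 76
combine s6(47), s1(54) → 101
combine 76, 101 → 177
Huffman total = 19 + 45 + 76 + 101 + 177 = 418 bits.
Saving = 531 − 418 = 113 bits.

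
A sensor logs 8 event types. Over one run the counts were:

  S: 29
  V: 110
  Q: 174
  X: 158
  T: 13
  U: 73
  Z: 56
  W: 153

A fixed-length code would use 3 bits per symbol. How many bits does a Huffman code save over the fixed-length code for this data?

192

Fixed-length: 3 bits × 766 symbols = 2298 bits.
Huffman merges:
merge T(13) and S(29): 42
merge 42 and Z(56): 98
merge U(73) and 98: 171
merge V(110) and W(153): 263
merge X(158) and 171: 329
merge Q(174) and 263: 437
merge 329 and 437: 766
Huffman total = 42 + 98 + 171 + 263 + 329 + 437 + 766 = 2106 bits.
Saving = 2298 − 2106 = 192 bits.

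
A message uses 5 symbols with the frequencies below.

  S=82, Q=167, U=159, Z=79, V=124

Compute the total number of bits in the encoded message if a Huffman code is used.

1383

Build the Huffman tree bottom-up:
Z(79) + S(82) → 161
V(124) + U(159) → 283
161 + Q(167) → 328
283 + 328 → 611
Total encoded bits = sum of merged weights = 161 + 283 + 328 + 611 = 1383.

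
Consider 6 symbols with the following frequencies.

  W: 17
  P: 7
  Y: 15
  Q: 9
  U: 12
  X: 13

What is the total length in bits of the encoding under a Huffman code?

Build the Huffman tree bottom-up:
merge P(7) and Q(9): 16
merge U(12) and X(13): 25
merge Y(15) and 16: 31
merge W(17) and 25: 42
merge 31 and 42: 73
Each symbol's bit-cost is frequency × depth; summing gives 187 bits (equivalently 16 + 25 + 31 + 42 + 73).

187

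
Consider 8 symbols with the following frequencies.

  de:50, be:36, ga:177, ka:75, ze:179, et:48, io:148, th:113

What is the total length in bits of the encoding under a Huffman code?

2331

Greedily combine the two least-frequent nodes:
be(36) + et(48) → 84
de(50) + ka(75) → 125
84 + th(113) → 197
125 + io(148) → 273
ga(177) + ze(179) → 356
197 + 273 → 470
356 + 470 → 826
Each symbol's bit-cost is frequency × depth; summing gives 2331 bits (equivalently 84 + 125 + 197 + 273 + 356 + 470 + 826).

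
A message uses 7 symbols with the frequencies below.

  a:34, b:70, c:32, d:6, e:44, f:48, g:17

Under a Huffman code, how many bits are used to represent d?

Repeatedly merge the two smallest:
combine d(6), g(17) → 23
combine 23, c(32) → 55
combine a(34), e(44) → 78
combine f(48), 55 → 103
combine b(70), 78 → 148
combine 103, 148 → 251
d's leaf is at depth 4, giving a 4-bit codeword.

4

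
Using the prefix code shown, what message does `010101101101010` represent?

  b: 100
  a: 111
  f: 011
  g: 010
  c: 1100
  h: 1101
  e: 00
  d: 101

Read left to right; each codeword is recognised as soon as it completes (prefix code):
  010→g | 101→d | 101→d | 101→d | 010→g
Decoded message: gdddg

gdddg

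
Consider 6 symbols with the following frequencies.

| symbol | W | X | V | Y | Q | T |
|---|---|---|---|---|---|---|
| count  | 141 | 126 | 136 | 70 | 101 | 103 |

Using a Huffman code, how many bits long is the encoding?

1754

Greedily combine the two least-frequent nodes:
combine Y(70), Q(101) → 171
combine T(103), X(126) → 229
combine V(136), W(141) → 277
combine 171, 229 → 400
combine 277, 400 → 677
The encoded length is the sum of every internal node's weight: 171 + 229 + 277 + 400 + 677 = 1754 bits.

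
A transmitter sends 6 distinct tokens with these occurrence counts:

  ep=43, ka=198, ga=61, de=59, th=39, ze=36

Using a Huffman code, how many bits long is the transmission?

Merge the two smallest weights repeatedly:
merge ze(36) and th(39): 75
merge ep(43) and de(59): 102
merge ga(61) and 75: 136
merge 102 and 136: 238
merge ka(198) and 238: 436
The encoded length is the sum of every internal node's weight: 75 + 102 + 136 + 238 + 436 = 987 bits.

987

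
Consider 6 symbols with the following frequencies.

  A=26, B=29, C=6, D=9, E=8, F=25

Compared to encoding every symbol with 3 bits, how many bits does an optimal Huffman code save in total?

Fixed-length: 3 bits × 103 symbols = 309 bits.
Huffman merges:
C(6) + E(8) → 14
D(9) + 14 → 23
23 + F(25) → 48
A(26) + B(29) → 55
48 + 55 → 103
Huffman total = 14 + 23 + 48 + 55 + 103 = 243 bits.
Saving = 309 − 243 = 66 bits.

66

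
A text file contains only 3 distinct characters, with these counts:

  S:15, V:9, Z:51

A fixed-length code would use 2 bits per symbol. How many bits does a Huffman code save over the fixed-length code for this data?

51

Fixed-length: 2 bits × 75 symbols = 150 bits.
Huffman merges:
V(9) + S(15) → 24
24 + Z(51) → 75
Huffman total = 24 + 75 = 99 bits.
Saving = 150 − 99 = 51 bits.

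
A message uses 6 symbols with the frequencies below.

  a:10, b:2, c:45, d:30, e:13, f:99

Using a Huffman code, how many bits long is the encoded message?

391

Greedily combine the two least-frequent nodes:
merge b(2) and a(10): 12
merge 12 and e(13): 25
merge 25 and d(30): 55
merge c(45) and 55: 100
merge f(99) and 100: 199
The encoded length is the sum of every internal node's weight: 12 + 25 + 55 + 100 + 199 = 391 bits.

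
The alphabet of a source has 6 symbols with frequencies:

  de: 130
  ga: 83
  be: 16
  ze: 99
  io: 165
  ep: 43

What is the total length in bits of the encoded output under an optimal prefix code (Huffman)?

1273

Build the Huffman tree bottom-up:
combine be(16), ep(43) → 59
combine 59, ga(83) → 142
combine ze(99), de(130) → 229
combine 142, io(165) → 307
combine 229, 307 → 536
Total encoded bits = sum of merged weights = 59 + 142 + 229 + 307 + 536 = 1273.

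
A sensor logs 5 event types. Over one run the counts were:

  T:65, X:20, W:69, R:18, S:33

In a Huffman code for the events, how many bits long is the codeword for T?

Huffman merges, smallest pair first:
combine R(18), X(20) → 38
combine S(33), 38 → 71
combine T(65), W(69) → 134
combine 71, 134 → 205
T's leaf is at depth 2, giving a 2-bit codeword.

2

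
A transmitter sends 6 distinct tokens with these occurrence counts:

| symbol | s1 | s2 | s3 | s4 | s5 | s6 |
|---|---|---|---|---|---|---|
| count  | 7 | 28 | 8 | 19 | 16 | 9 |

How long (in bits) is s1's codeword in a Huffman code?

4

Huffman merges, smallest pair first:
merge s1(7) and s3(8): 15
merge s6(9) and 15: 24
merge s5(16) and s4(19): 35
merge 24 and s2(28): 52
merge 35 and 52: 87
s1 sits 4 levels below the root, so its codeword is 4 bits.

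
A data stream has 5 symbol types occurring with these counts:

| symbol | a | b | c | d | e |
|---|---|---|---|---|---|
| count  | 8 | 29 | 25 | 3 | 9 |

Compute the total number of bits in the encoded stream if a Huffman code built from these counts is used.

150

Greedily combine the two least-frequent nodes:
combine d(3), a(8) → 11
combine e(9), 11 → 20
combine 20, c(25) → 45
combine b(29), 45 → 74
Total encoded bits = sum of merged weights = 11 + 20 + 45 + 74 = 150.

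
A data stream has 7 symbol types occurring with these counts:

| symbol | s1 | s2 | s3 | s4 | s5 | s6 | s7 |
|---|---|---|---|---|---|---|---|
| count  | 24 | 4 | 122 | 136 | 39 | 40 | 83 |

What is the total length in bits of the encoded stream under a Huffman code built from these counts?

Build the Huffman tree bottom-up:
combine s2(4), s1(24) → 28
combine 28, s5(39) → 67
combine s6(40), 67 → 107
combine s7(83), 107 → 190
combine s3(122), s4(136) → 258
combine 190, 258 → 448
Each symbol's bit-cost is frequency × depth; summing gives 1098 bits (equivalently 28 + 67 + 107 + 190 + 258 + 448).

1098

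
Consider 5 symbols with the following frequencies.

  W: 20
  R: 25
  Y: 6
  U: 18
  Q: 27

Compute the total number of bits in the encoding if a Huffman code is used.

Merge the two smallest weights repeatedly:
merge Y(6) and U(18): 24
merge W(20) and 24: 44
merge R(25) and Q(27): 52
merge 44 and 52: 96
The encoded length is the sum of every internal node's weight: 24 + 44 + 52 + 96 = 216 bits.

216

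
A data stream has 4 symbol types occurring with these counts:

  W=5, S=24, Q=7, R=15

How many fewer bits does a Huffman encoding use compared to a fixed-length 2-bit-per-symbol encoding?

12

Fixed-length: 2 bits × 51 symbols = 102 bits.
Huffman merges:
combine W(5), Q(7) → 12
combine 12, R(15) → 27
combine S(24), 27 → 51
Huffman total = 12 + 27 + 51 = 90 bits.
Saving = 102 − 90 = 12 bits.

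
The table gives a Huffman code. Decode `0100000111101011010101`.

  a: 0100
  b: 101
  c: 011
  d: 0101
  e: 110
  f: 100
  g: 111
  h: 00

ahcebbd

Read left to right; each codeword is recognised as soon as it completes (prefix code):
  0100→a | 00→h | 011→c | 110→e | 101→b | 101→b | 0101→d
Decoded message: ahcebbd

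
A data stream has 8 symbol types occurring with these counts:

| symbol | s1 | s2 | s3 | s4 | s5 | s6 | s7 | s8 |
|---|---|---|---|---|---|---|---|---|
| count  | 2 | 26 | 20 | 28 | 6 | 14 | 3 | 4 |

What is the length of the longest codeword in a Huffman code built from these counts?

6

Merge the two lowest-weight nodes at each step:
combine s1(2), s7(3) → 5
combine s8(4), 5 → 9
combine s5(6), 9 → 15
combine s6(14), 15 → 29
combine s3(20), s2(26) → 46
combine s4(28), 29 → 57
combine 46, 57 → 103
The rarest symbols sit at the bottom; the longest codeword is 6 bits.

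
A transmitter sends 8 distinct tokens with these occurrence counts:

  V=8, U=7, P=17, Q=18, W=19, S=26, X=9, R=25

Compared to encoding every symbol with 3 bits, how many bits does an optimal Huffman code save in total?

Fixed-length: 3 bits × 129 symbols = 387 bits.
Huffman merges:
combine U(7), V(8) → 15
combine X(9), 15 → 24
combine P(17), Q(18) → 35
combine W(19), 24 → 43
combine R(25), S(26) → 51
combine 35, 43 → 78
combine 51, 78 → 129
Huffman total = 15 + 24 + 35 + 43 + 51 + 78 + 129 = 375 bits.
Saving = 387 − 375 = 12 bits.

12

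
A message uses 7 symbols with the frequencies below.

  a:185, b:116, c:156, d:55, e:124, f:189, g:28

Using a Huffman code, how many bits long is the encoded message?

2268

Greedily combine the two least-frequent nodes:
g(28) + d(55) → 83
83 + b(116) → 199
e(124) + c(156) → 280
a(185) + f(189) → 374
199 + 280 → 479
374 + 479 → 853
The encoded length is the sum of every internal node's weight: 83 + 199 + 280 + 374 + 479 + 853 = 2268 bits.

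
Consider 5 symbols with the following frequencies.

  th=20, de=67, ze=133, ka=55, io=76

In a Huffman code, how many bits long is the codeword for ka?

3

Build the tree from the bottom:
combine th(20), ka(55) → 75
combine de(67), 75 → 142
combine io(76), ze(133) → 209
combine 142, 209 → 351
ka sits 3 levels below the root, so its codeword is 3 bits.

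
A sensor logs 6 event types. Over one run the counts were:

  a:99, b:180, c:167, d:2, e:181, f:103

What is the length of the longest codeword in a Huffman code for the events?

4

Merge the two lowest-weight nodes at each step:
merge d(2) and a(99): 101
merge 101 and f(103): 204
merge c(167) and b(180): 347
merge e(181) and 204: 385
merge 347 and 385: 732
The first pair merged (d, a) ends up deepest, at depth 4.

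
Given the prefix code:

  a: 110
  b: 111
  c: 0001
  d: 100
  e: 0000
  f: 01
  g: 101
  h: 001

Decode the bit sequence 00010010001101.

chcg

Read left to right; each codeword is recognised as soon as it completes (prefix code):
  0001→c | 001→h | 0001→c | 101→g
Decoded message: chcg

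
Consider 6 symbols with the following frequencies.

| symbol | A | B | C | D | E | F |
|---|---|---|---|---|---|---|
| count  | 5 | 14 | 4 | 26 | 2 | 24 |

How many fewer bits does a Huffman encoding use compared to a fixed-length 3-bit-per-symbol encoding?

59

Fixed-length: 3 bits × 75 symbols = 225 bits.
Huffman merges:
merge E(2) and C(4): 6
merge A(5) and 6: 11
merge 11 and B(14): 25
merge F(24) and 25: 49
merge D(26) and 49: 75
Huffman total = 6 + 11 + 25 + 49 + 75 = 166 bits.
Saving = 225 − 166 = 59 bits.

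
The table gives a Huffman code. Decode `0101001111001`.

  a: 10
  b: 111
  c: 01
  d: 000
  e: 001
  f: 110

Read left to right; each codeword is recognised as soon as it completes (prefix code):
  01→c | 01→c | 001→e | 111→b | 001→e
Decoded message: ccebe

ccebe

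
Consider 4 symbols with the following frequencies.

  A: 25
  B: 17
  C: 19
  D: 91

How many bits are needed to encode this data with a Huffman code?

Merge the two smallest weights repeatedly:
combine B(17), C(19) → 36
combine A(25), 36 → 61
combine 61, D(91) → 152
Total encoded bits = sum of merged weights = 36 + 61 + 152 = 249.

249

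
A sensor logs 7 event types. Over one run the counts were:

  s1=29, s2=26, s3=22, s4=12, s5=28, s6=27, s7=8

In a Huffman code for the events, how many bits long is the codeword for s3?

Build the tree from the bottom:
combine s7(8), s4(12) → 20
combine 20, s3(22) → 42
combine s2(26), s6(27) → 53
combine s5(28), s1(29) → 57
combine 42, 53 → 95
combine 57, 95 → 152
The subtree containing s3 is merged 3 times, so code length = 3.

3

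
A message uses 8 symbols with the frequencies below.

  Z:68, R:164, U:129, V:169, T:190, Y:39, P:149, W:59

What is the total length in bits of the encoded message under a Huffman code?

2806

Merge the two smallest weights repeatedly:
Y(39) + W(59) → 98
Z(68) + 98 → 166
U(129) + P(149) → 278
R(164) + 166 → 330
V(169) + T(190) → 359
278 + 330 → 608
359 + 608 → 967
The encoded length is the sum of every internal node's weight: 98 + 166 + 278 + 330 + 359 + 608 + 967 = 2806 bits.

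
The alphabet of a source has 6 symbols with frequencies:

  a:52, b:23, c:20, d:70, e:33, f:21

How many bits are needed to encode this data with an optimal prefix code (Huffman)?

Build the Huffman tree bottom-up:
c(20) + f(21) → 41
b(23) + e(33) → 56
41 + a(52) → 93
56 + d(70) → 126
93 + 126 → 219
Each symbol's bit-cost is frequency × depth; summing gives 535 bits (equivalently 41 + 56 + 93 + 126 + 219).

535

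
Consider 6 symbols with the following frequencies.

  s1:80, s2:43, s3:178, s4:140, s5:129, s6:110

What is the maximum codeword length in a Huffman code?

4

Merge the two lowest-weight nodes at each step:
merge s2(43) and s1(80): 123
merge s6(110) and 123: 233
merge s5(129) and s4(140): 269
merge s3(178) and 233: 411
merge 269 and 411: 680
Maximum depth reached is 4.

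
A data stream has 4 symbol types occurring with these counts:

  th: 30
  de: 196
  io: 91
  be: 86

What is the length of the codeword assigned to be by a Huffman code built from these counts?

Build the tree from the bottom:
th(30) + be(86) → 116
io(91) + 116 → 207
de(196) + 207 → 403
The subtree containing be is merged 3 times, so code length = 3.

3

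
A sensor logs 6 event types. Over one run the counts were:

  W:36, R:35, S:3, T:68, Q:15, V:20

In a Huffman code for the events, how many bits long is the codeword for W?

2

Build the tree from the bottom:
S(3) + Q(15) → 18
18 + V(20) → 38
R(35) + W(36) → 71
38 + T(68) → 106
71 + 106 → 177
W sits 2 levels below the root, so its codeword is 2 bits.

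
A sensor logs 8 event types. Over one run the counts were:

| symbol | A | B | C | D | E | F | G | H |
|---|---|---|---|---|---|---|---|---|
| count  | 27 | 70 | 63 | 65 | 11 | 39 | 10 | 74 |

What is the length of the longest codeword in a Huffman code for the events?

Merge the two lowest-weight nodes at each step:
combine G(10), E(11) → 21
combine 21, A(27) → 48
combine F(39), 48 → 87
combine C(63), D(65) → 128
combine B(70), H(74) → 144
combine 87, 128 → 215
combine 144, 215 → 359
The rarest symbols sit at the bottom; the longest codeword is 5 bits.

5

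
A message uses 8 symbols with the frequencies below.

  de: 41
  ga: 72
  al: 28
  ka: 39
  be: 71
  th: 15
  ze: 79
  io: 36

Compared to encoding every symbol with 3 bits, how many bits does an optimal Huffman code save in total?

36

Fixed-length: 3 bits × 381 symbols = 1143 bits.
Huffman merges:
th(15) + al(28) → 43
io(36) + ka(39) → 75
de(41) + 43 → 84
be(71) + ga(72) → 143
75 + ze(79) → 154
84 + 143 → 227
154 + 227 → 381
Huffman total = 43 + 75 + 84 + 143 + 154 + 227 + 381 = 1107 bits.
Saving = 1143 − 1107 = 36 bits.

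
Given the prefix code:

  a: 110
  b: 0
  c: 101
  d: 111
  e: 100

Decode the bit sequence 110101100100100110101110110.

Read left to right; each codeword is recognised as soon as it completes (prefix code):
  110→a | 101→c | 100→e | 100→e | 100→e | 110→a | 101→c | 110→a | 110→a
Decoded message: aceeeacaa

aceeeacaa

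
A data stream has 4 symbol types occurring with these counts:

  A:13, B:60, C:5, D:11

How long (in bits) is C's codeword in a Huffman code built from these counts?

3

Huffman merges, smallest pair first:
merge C(5) and D(11): 16
merge A(13) and 16: 29
merge 29 and B(60): 89
C's leaf is at depth 3, giving a 3-bit codeword.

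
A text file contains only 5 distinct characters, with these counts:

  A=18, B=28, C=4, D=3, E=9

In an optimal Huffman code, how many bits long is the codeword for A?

2

Repeatedly merge the two smallest:
combine D(3), C(4) → 7
combine 7, E(9) → 16
combine 16, A(18) → 34
combine B(28), 34 → 62
The subtree containing A is merged 2 times, so code length = 2.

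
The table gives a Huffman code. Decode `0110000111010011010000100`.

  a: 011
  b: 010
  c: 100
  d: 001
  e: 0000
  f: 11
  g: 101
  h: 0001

Read left to right; each codeword is recognised as soon as it completes (prefix code):
  011→a | 0000→e | 11→f | 101→g | 001→d | 101→g | 0000→e | 100→c
Decoded message: aefgdgec

aefgdgec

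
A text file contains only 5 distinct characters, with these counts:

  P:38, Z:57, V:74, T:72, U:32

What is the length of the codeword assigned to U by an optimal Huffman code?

Build the tree from the bottom:
U(32) + P(38) → 70
Z(57) + 70 → 127
T(72) + V(74) → 146
127 + 146 → 273
U sits 3 levels below the root, so its codeword is 3 bits.

3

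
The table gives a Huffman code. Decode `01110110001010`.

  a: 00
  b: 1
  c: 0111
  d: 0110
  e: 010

cdabe

Read left to right; each codeword is recognised as soon as it completes (prefix code):
  0111→c | 0110→d | 00→a | 1→b | 010→e
Decoded message: cdabe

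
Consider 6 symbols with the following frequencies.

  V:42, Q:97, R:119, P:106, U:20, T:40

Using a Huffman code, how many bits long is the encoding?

Greedily combine the two least-frequent nodes:
U(20) + T(40) → 60
V(42) + 60 → 102
Q(97) + 102 → 199
P(106) + R(119) → 225
199 + 225 → 424
Each symbol's bit-cost is frequency × depth; summing gives 1010 bits (equivalently 60 + 102 + 199 + 225 + 424).

1010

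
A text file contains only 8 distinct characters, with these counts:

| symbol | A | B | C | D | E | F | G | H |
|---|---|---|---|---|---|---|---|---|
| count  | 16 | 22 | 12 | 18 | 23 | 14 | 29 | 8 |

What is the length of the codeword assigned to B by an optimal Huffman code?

3

Build the tree from the bottom:
H(8) + C(12) → 20
F(14) + A(16) → 30
D(18) + 20 → 38
B(22) + E(23) → 45
G(29) + 30 → 59
38 + 45 → 83
59 + 83 → 142
B sits 3 levels below the root, so its codeword is 3 bits.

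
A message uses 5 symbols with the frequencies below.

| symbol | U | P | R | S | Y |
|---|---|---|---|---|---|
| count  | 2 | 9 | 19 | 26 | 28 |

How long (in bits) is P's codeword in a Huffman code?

Build the tree from the bottom:
merge U(2) and P(9): 11
merge 11 and R(19): 30
merge S(26) and Y(28): 54
merge 30 and 54: 84
The subtree containing P is merged 3 times, so code length = 3.

3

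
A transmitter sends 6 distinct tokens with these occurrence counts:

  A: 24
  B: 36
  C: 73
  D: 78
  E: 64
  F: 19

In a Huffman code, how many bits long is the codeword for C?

2

Build the tree from the bottom:
F(19) + A(24) → 43
B(36) + 43 → 79
E(64) + C(73) → 137
D(78) + 79 → 157
137 + 157 → 294
The subtree containing C is merged 2 times, so code length = 2.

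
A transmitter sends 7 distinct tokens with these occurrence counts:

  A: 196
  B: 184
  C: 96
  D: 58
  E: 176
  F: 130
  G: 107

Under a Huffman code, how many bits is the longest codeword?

Merge the two lowest-weight nodes at each step:
merge D(58) and C(96): 154
merge G(107) and F(130): 237
merge 154 and E(176): 330
merge B(184) and A(196): 380
merge 237 and 330: 567
merge 380 and 567: 947
Maximum depth reached is 4.

4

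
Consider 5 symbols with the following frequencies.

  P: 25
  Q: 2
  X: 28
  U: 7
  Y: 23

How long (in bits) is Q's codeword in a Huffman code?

Huffman merges, smallest pair first:
combine Q(2), U(7) → 9
combine 9, Y(23) → 32
combine P(25), X(28) → 53
combine 32, 53 → 85
Q sits 3 levels below the root, so its codeword is 3 bits.

3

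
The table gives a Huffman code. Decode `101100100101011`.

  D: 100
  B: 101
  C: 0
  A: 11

BDDBCA

Read left to right; each codeword is recognised as soon as it completes (prefix code):
  101→B | 100→D | 100→D | 101→B | 0→C | 11→A
Decoded message: BDDBCA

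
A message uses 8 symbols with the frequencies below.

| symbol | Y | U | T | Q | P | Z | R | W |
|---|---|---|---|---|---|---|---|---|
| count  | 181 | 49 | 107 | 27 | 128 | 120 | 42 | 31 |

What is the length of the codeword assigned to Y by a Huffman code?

2

Build the tree from the bottom:
Q(27) + W(31) → 58
R(42) + U(49) → 91
58 + 91 → 149
T(107) + Z(120) → 227
P(128) + 149 → 277
Y(181) + 227 → 408
277 + 408 → 685
Y's leaf is at depth 2, giving a 2-bit codeword.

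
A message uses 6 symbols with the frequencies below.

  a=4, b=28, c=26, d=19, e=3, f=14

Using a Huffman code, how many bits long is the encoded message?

216

Merge the two smallest weights repeatedly:
merge e(3) and a(4): 7
merge 7 and f(14): 21
merge d(19) and 21: 40
merge c(26) and b(28): 54
merge 40 and 54: 94
Each symbol's bit-cost is frequency × depth; summing gives 216 bits (equivalently 7 + 21 + 40 + 54 + 94).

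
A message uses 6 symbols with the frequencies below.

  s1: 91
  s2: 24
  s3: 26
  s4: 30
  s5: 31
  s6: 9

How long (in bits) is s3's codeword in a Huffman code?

3

Build the tree from the bottom:
s6(9) + s2(24) → 33
s3(26) + s4(30) → 56
s5(31) + 33 → 64
56 + 64 → 120
s1(91) + 120 → 211
The subtree containing s3 is merged 3 times, so code length = 3.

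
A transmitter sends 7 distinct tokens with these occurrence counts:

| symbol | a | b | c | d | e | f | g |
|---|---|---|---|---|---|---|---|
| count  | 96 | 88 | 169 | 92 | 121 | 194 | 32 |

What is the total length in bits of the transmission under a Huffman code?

Greedily combine the two least-frequent nodes:
merge g(32) and b(88): 120
merge d(92) and a(96): 188
merge 120 and e(121): 241
merge c(169) and 188: 357
merge f(194) and 241: 435
merge 357 and 435: 792
The encoded length is the sum of every internal node's weight: 120 + 188 + 241 + 357 + 435 + 792 = 2133 bits.

2133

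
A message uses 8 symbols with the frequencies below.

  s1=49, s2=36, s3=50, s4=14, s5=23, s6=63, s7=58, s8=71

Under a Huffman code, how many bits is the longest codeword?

Merge the two lowest-weight nodes at each step:
combine s4(14), s5(23) → 37
combine s2(36), 37 → 73
combine s1(49), s3(50) → 99
combine s7(58), s6(63) → 121
combine s8(71), 73 → 144
combine 99, 121 → 220
combine 144, 220 → 364
The rarest symbols sit at the bottom; the longest codeword is 4 bits.

4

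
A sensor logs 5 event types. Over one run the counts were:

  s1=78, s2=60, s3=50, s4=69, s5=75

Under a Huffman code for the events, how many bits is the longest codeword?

Merge the two lowest-weight nodes at each step:
merge s3(50) and s2(60): 110
merge s4(69) and s5(75): 144
merge s1(78) and 110: 188
merge 144 and 188: 332
The rarest symbols sit at the bottom; the longest codeword is 3 bits.

3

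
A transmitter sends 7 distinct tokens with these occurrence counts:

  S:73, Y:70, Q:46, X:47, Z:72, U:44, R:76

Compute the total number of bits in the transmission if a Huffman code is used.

1208

Build the Huffman tree bottom-up:
merge U(44) and Q(46): 90
merge X(47) and Y(70): 117
merge Z(72) and S(73): 145
merge R(76) and 90: 166
merge 117 and 145: 262
merge 166 and 262: 428
The encoded length is the sum of every internal node's weight: 90 + 117 + 145 + 166 + 262 + 428 = 1208 bits.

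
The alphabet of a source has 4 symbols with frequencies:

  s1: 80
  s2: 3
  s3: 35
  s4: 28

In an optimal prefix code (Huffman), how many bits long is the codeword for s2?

3

Repeatedly merge the two smallest:
combine s2(3), s4(28) → 31
combine 31, s3(35) → 66
combine 66, s1(80) → 146
s2 sits 3 levels below the root, so its codeword is 3 bits.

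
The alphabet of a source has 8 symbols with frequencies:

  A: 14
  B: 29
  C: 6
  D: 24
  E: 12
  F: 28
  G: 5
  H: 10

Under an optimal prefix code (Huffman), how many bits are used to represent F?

2

Huffman merges, smallest pair first:
merge G(5) and C(6): 11
merge H(10) and 11: 21
merge E(12) and A(14): 26
merge 21 and D(24): 45
merge 26 and F(28): 54
merge B(29) and 45: 74
merge 54 and 74: 128
The subtree containing F is merged 2 times, so code length = 2.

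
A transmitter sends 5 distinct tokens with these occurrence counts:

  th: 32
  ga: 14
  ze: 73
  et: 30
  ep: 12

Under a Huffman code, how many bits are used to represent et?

Repeatedly merge the two smallest:
merge ep(12) and ga(14): 26
merge 26 and et(30): 56
merge th(32) and 56: 88
merge ze(73) and 88: 161
The subtree containing et is merged 3 times, so code length = 3.

3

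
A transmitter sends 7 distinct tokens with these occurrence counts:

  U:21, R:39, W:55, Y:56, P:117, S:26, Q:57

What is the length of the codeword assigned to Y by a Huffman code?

3

Repeatedly merge the two smallest:
merge U(21) and S(26): 47
merge R(39) and 47: 86
merge W(55) and Y(56): 111
merge Q(57) and 86: 143
merge 111 and P(117): 228
merge 143 and 228: 371
The subtree containing Y is merged 3 times, so code length = 3.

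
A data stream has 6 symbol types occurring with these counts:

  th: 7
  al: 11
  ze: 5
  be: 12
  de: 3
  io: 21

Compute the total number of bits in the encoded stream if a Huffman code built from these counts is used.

141

Build the Huffman tree bottom-up:
merge de(3) and ze(5): 8
merge th(7) and 8: 15
merge al(11) and be(12): 23
merge 15 and io(21): 36
merge 23 and 36: 59
Total encoded bits = sum of merged weights = 8 + 15 + 23 + 36 + 59 = 141.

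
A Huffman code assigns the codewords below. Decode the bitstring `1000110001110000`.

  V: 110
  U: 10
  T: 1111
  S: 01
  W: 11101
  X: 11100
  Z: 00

UZVZXZ

Read left to right; each codeword is recognised as soon as it completes (prefix code):
  10→U | 00→Z | 110→V | 00→Z | 11100→X | 00→Z
Decoded message: UZVZXZ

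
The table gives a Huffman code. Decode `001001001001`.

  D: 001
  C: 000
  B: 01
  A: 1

DDDD

Read left to right; each codeword is recognised as soon as it completes (prefix code):
  001→D | 001→D | 001→D | 001→D
Decoded message: DDDD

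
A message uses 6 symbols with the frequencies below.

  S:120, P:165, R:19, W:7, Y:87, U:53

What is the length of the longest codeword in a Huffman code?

4

Merge the two lowest-weight nodes at each step:
W(7) + R(19) → 26
26 + U(53) → 79
79 + Y(87) → 166
S(120) + P(165) → 285
166 + 285 → 451
The rarest symbols sit at the bottom; the longest codeword is 4 bits.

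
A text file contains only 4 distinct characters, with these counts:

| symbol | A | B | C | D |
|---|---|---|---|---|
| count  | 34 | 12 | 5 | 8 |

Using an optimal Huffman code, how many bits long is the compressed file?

Greedily combine the two least-frequent nodes:
combine C(5), D(8) → 13
combine B(12), 13 → 25
combine 25, A(34) → 59
Each symbol's bit-cost is frequency × depth; summing gives 97 bits (equivalently 13 + 25 + 59).

97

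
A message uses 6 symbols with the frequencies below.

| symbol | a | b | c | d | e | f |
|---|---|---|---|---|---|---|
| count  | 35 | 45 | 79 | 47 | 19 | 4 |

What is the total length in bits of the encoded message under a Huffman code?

539

Build the Huffman tree bottom-up:
f(4) + e(19) → 23
23 + a(35) → 58
b(45) + d(47) → 92
58 + c(79) → 137
92 + 137 → 229
The encoded length is the sum of every internal node's weight: 23 + 58 + 92 + 137 + 229 = 539 bits.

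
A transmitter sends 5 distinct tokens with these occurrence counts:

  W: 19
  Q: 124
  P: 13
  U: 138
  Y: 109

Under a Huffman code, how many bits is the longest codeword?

3

Merge the two lowest-weight nodes at each step:
P(13) + W(19) → 32
32 + Y(109) → 141
Q(124) + U(138) → 262
141 + 262 → 403
Maximum depth reached is 3.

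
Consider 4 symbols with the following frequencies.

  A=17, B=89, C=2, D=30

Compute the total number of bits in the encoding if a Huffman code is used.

Build the Huffman tree bottom-up:
combine C(2), A(17) → 19
combine 19, D(30) → 49
combine 49, B(89) → 138
Each symbol's bit-cost is frequency × depth; summing gives 206 bits (equivalently 19 + 49 + 138).

206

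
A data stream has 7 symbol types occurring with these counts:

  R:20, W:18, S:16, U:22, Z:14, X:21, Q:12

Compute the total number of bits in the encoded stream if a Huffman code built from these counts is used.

Merge the two smallest weights repeatedly:
Q(12) + Z(14) → 26
S(16) + W(18) → 34
R(20) + X(21) → 41
U(22) + 26 → 48
34 + 41 → 75
48 + 75 → 123
The encoded length is the sum of every internal node's weight: 26 + 34 + 41 + 48 + 75 + 123 = 347 bits.

347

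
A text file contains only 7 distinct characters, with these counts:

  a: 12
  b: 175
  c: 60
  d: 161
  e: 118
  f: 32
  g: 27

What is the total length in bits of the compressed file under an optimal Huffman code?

1411

Build the Huffman tree bottom-up:
a(12) + g(27) → 39
f(32) + 39 → 71
c(60) + 71 → 131
e(118) + 131 → 249
d(161) + b(175) → 336
249 + 336 → 585
Each symbol's bit-cost is frequency × depth; summing gives 1411 bits (equivalently 39 + 71 + 131 + 249 + 336 + 585).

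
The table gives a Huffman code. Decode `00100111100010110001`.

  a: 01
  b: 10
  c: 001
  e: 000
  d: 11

ccdbcabc

Read left to right; each codeword is recognised as soon as it completes (prefix code):
  001→c | 001→c | 11→d | 10→b | 001→c | 01→a | 10→b | 001→c
Decoded message: ccdbcabc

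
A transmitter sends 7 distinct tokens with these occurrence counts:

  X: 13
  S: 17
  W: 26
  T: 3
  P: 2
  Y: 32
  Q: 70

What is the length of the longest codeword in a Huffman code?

5

Merge the two lowest-weight nodes at each step:
combine P(2), T(3) → 5
combine 5, X(13) → 18
combine S(17), 18 → 35
combine W(26), Y(32) → 58
combine 35, 58 → 93
combine Q(70), 93 → 163
The first pair merged (P, T) ends up deepest, at depth 5.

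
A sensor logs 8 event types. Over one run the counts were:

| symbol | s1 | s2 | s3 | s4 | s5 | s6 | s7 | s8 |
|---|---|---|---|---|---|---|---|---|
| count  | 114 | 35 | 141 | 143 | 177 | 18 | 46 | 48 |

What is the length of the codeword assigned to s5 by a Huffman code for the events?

2

Build the tree from the bottom:
merge s6(18) and s2(35): 53
merge s7(46) and s8(48): 94
merge 53 and 94: 147
merge s1(114) and s3(141): 255
merge s4(143) and 147: 290
merge s5(177) and 255: 432
merge 290 and 432: 722
The subtree containing s5 is merged 2 times, so code length = 2.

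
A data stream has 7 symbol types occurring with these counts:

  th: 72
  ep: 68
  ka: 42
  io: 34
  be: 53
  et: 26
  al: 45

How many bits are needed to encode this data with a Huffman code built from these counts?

940

Merge the two smallest weights repeatedly:
et(26) + io(34) → 60
ka(42) + al(45) → 87
be(53) + 60 → 113
ep(68) + th(72) → 140
87 + 113 → 200
140 + 200 → 340
The encoded length is the sum of every internal node's weight: 60 + 87 + 113 + 140 + 200 + 340 = 940 bits.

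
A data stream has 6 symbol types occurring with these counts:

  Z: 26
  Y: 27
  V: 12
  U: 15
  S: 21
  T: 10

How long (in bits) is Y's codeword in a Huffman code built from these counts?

2

Build the tree from the bottom:
combine T(10), V(12) → 22
combine U(15), S(21) → 36
combine 22, Z(26) → 48
combine Y(27), 36 → 63
combine 48, 63 → 111
Y sits 2 levels below the root, so its codeword is 2 bits.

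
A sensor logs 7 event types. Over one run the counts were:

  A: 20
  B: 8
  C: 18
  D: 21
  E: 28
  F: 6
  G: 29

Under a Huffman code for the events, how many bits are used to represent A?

3

Repeatedly merge the two smallest:
F(6) + B(8) → 14
14 + C(18) → 32
A(20) + D(21) → 41
E(28) + G(29) → 57
32 + 41 → 73
57 + 73 → 130
A sits 3 levels below the root, so its codeword is 3 bits.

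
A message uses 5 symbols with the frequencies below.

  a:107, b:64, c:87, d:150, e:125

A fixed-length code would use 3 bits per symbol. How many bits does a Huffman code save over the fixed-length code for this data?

Fixed-length: 3 bits × 533 symbols = 1599 bits.
Huffman merges:
combine b(64), c(87) → 151
combine a(107), e(125) → 232
combine d(150), 151 → 301
combine 232, 301 → 533
Huffman total = 151 + 232 + 301 + 533 = 1217 bits.
Saving = 1599 − 1217 = 382 bits.

382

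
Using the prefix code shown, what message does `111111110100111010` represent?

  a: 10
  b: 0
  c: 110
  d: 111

Read left to right; each codeword is recognised as soon as it completes (prefix code):
  111→d | 111→d | 110→c | 10→a | 0→b | 111→d | 0→b | 10→a
Decoded message: ddcabdba

ddcabdba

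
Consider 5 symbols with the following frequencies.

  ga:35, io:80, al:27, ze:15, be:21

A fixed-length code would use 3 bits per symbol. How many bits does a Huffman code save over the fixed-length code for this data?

160

Fixed-length: 3 bits × 178 symbols = 534 bits.
Huffman merges:
combine ze(15), be(21) → 36
combine al(27), ga(35) → 62
combine 36, 62 → 98
combine io(80), 98 → 178
Huffman total = 36 + 62 + 98 + 178 = 374 bits.
Saving = 534 − 374 = 160 bits.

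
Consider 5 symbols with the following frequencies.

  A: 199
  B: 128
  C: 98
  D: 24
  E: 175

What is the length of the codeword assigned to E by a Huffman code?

2

Repeatedly merge the two smallest:
merge D(24) and C(98): 122
merge 122 and B(128): 250
merge E(175) and A(199): 374
merge 250 and 374: 624
E sits 2 levels below the root, so its codeword is 2 bits.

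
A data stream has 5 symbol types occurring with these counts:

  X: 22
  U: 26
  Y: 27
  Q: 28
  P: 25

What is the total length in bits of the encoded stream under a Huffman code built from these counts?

Greedily combine the two least-frequent nodes:
merge X(22) and P(25): 47
merge U(26) and Y(27): 53
merge Q(28) and 47: 75
merge 53 and 75: 128
The encoded length is the sum of every internal node's weight: 47 + 53 + 75 + 128 = 303 bits.

303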